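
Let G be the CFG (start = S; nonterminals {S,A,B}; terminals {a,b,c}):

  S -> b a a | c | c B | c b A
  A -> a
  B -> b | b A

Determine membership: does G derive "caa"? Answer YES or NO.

Convert to CNF:
  S -> T0 X3 | T2 B | T2 X4 | c
  A -> a
  B -> T0 A | b
  T0 -> b
  T1 -> a
  T2 -> c
  X3 -> T1 T1
  X4 -> T0 A

CYK fill:
  T[0,0] 'c' = {S,T2}  orig:{S}
  T[1,1] 'a' = {A,T1}  orig:{A}
  T[2,2] 'a' = {A,T1}  orig:{A}
  T[0,1] 'ca' = ∅
  T[1,2] 'aa' = {X3}  orig:{}
  T[0,2] 'caa' = ∅

S ∉ T[0,2] ⇒ NO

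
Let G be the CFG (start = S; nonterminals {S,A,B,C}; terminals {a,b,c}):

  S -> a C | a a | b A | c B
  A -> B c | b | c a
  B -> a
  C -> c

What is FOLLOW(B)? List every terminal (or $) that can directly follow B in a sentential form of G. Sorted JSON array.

Compute FIRST by fixpoint:
pass 1:
  A via A→b: +{b}
  A via A→c a: +{c}
  B via B→a: +{a}
  C via C→c: +{c}
  S via S→a C: +{a}
  S via S→b A: +{b}
  S via S→c B: +{c}
  S: {a,b,c}  A: {b,c}  B: {a}  C: {c}
pass 2:
  A via A→B c: +{a}
  S: {a,b,c}  A: {a,b,c}  B: {a}  C: {c}
pass 3: (no change)
  S: {a,b,c}  A: {a,b,c}  B: {a}  C: {c}

FOLLOW iteration:
seed FOLLOW(S) with $
[1]
  A→B c: FOLLOW(B) ⊇ FIRST(c) = {c}; new: +{c}
  S→a C: FOLLOW(C) ⊇ FOLLOW(S) ⊇ {$}; new: +{$}
  S→b A: FOLLOW(A) ⊇ FOLLOW(S) ⊇ {$}; new: +{$}
  S→c B: FOLLOW(B) ⊇ FOLLOW(S) ⊇ {$}; new: +{$}
  FOLLOW[S]={$}  FOLLOW[A]={$}  FOLLOW[B]={$,c}  FOLLOW[C]={$}
[2] (no change)
  FOLLOW[S]={$}  FOLLOW[A]={$}  FOLLOW[B]={$,c}  FOLLOW[C]={$}

FOLLOW(B) = ["$", "c"]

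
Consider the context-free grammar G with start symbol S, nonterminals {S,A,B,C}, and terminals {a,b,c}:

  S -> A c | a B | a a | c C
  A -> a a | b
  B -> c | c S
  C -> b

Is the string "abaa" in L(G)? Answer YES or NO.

Convert to CNF:
  S -> A T1 | T0 B | T0 T0 | T1 C
  A -> T0 T0 | b
  B -> T1 S | c
  C -> b
  T0 -> a
  T1 -> c

CYK fill:
  cell(0,0) a: {T0}  orig:{}
  cell(1,1) b: {A,C}
  cell(2,2) a: {T0}  orig:{}
  cell(3,3) a: {T0}  orig:{}
  cell(0,1) ab: ∅
  cell(1,2) ba: ∅
  cell(2,3) aa: {A,S}
  cell(0,2) aba: ∅
  cell(1,3) baa: ∅
  cell(0,3) abaa: ∅

S ∉ T[0,3] ⇒ NO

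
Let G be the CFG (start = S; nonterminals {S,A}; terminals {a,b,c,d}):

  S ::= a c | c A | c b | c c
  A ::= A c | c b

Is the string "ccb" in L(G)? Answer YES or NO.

Convert to CNF:
  S -> T0 A | T0 T0 | T0 T1 | T2 T0
  A -> A T0 | T0 T1
  T0 -> c
  T1 -> b
  T2 -> a

CYK table (by increasing span):
  T[0,0] 'c' = {T0}  orig:{}
  T[1,1] 'c' = {T0}  orig:{}
  T[2,2] 'b' = {T1}  orig:{}
  T[0,1] 'cc' = {S}
  T[1,2] 'cb' = {A,S}
  T[0,2] 'ccb' = {S}

S ∈ T[0,2] ⇒ YES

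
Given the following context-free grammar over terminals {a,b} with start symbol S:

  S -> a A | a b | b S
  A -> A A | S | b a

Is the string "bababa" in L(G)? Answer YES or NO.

Convert to CNF:
  S -> T0 A | T0 T1 | T1 S
  A -> A A | T0 A | T0 T1 | T1 S | T1 T0
  T0 -> a
  T1 -> b

Fill CYK table bottom-up:
  T[0,0] 'b' = {T1}  orig:{}
  T[1,1] 'a' = {T0}  orig:{}
  T[2,2] 'b' = {T1}  orig:{}
  T[3,3] 'a' = {T0}  orig:{}
  T[4,4] 'b' = {T1}  orig:{}
  T[5,5] 'a' = {T0}  orig:{}
  T[0,1] 'ba' = {A}
  T[1,2] 'ab' = {A,S}
  T[2,3] 'ba' = {A}
  T[3,4] 'ab' = {A,S}
  T[4,5] 'ba' = {A}
  T[0,2] 'bab' = {A,S}
  T[1,3] 'aba' = {A,S}
  T[2,4] 'bab' = {A,S}
  T[3,5] 'aba' = {A,S}
  T[0,3] 'baba' = {A,S}
  T[1,4] 'abab' = {A,S}
  T[2,5] 'baba' = {A,S}
  T[0,4] 'babab' = {A,S}
  T[1,5] 'ababa' = {A,S}
  T[0,5] 'bababa' = {A,S}

S ∈ T[0,5] ⇒ YES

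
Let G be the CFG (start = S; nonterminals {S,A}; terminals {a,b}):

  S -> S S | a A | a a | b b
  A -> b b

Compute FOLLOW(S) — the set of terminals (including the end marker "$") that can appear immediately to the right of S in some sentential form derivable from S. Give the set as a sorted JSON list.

Compute FIRST by fixpoint:
[1]
  A via A→b b: +{b}
  S via S→a A: +{a}
  S via S→b b: +{b}
  FIRST(S)={a,b}  FIRST(A)={b}
[2] (no change)
  FIRST(S)={a,b}  FIRST(A)={b}

FOLLOW iteration:
initialize: $ ∈ FOLLOW(S)
iter 1:
  S→S S: FOLLOW(S) ⊇ FIRST(S) = {a,b}; new: +{a,b}
  S→a A: FOLLOW(A) ⊇ FOLLOW(S) ⊇ {$,a,b}; new: +{$,a,b}
  FOLLOW[S]={$,a,b}  FOLLOW[A]={$,a,b}
iter 2: done
  FOLLOW[S]={$,a,b}  FOLLOW[A]={$,a,b}

FOLLOW(S) = ["$", "a", "b"]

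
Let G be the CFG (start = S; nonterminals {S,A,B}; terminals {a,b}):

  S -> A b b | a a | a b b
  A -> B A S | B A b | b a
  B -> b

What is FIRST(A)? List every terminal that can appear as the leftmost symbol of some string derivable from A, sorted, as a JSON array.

Compute FIRST by fixpoint:
pass 1:
  A via A→b a: +{b}
  B via B→b: +{b}
  S via S→A b b: +{b}
  S via S→a a: +{a}
  S: {a,b}  A: {b}  B: {b}
pass 2: done
  S: {a,b}  A: {b}  B: {b}

FIRST(A) = ["b"]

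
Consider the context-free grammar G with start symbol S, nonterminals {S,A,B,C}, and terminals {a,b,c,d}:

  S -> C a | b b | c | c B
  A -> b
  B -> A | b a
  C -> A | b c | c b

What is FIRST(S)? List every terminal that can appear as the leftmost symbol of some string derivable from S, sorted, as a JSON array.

FIRST iteration:
iter 1:
  A via A→b: +{b}
  B via B→A: +{b}
  C via C→A: +{b}
  C via C→c b: +{c}
  S via S→C a: +{b,c}
  FIRST[S]={b,c}  FIRST[A]={b}  FIRST[B]={b}  FIRST[C]={b,c}
iter 2: (stable)
  FIRST[S]={b,c}  FIRST[A]={b}  FIRST[B]={b}  FIRST[C]={b,c}

FIRST(S) = ["b", "c"]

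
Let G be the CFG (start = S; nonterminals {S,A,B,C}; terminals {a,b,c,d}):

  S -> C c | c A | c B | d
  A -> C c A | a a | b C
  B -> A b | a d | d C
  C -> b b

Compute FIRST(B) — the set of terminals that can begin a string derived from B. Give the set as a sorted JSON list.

FIRST sets, iterate to fixpoint:
pass 1:
  A via A→a a: +{a}
  A via A→b C: +{b}
  B via B→A b: +{a,b}
  B via B→d C: +{d}
  C via C→b b: +{b}
  S via S→C c: +{b}
  S via S→c A: +{c}
  S via S→d: +{d}
  FIRST[S]={b,c,d}  FIRST[A]={a,b}  FIRST[B]={a,b,d}  FIRST[C]={b}
pass 2: done
  FIRST[S]={b,c,d}  FIRST[A]={a,b}  FIRST[B]={a,b,d}  FIRST[C]={b}

FIRST(B) = ["a", "b", "d"]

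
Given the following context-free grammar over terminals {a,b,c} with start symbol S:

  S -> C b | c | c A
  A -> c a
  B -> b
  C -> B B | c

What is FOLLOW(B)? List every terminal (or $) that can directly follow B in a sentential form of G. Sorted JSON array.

FIRST sets, iterate to fixpoint:
[1]
  A via A→c a: +{c}
  B via B→b: +{b}
  C via C→B B: +{b}
  C via C→c: +{c}
  S via S→C b: +{b,c}
  FIRST(S)={b,c}  FIRST(A)={c}  FIRST(B)={b}  FIRST(C)={b,c}
[2] (stable)
  FIRST(S)={b,c}  FIRST(A)={c}  FIRST(B)={b}  FIRST(C)={b,c}

Compute FOLLOW by fixpoint:
seed FOLLOW(S) with $
[1]
  C→B B: FOLLOW(B) ⊇ FIRST(B) = {b}; new: +{b}
  S→C b: FOLLOW(C) ⊇ FIRST(b) = {b}; new: +{b}
  S→c A: FOLLOW(A) ⊇ FOLLOW(S) ⊇ {$}; new: +{$}
  FOLLOW(S)={$}  FOLLOW(A)={$}  FOLLOW(B)={b}  FOLLOW(C)={b}
[2] — fixpoint
  FOLLOW(S)={$}  FOLLOW(A)={$}  FOLLOW(B)={b}  FOLLOW(C)={b}

FOLLOW(B) = ["b"]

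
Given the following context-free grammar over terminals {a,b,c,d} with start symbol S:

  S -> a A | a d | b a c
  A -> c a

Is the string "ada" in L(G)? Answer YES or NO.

Convert to CNF:
  S -> T1 A | T1 T2 | T3 X4
  A -> T0 T1
  T0 -> c
  T1 -> a
  T2 -> d
  T3 -> b
  X4 -> T1 T0

Fill CYK table bottom-up:
  [0..0]={T1}  "a"  orig:{}
  [1..1]={T2}  "d"  orig:{}
  [2..2]={T1}  "a"  orig:{}
  [0..1]={S}  "ad"
  [1..2]=∅  "da"
  [0..2]=∅  "ada"

S ∉ T[0,2] ⇒ NO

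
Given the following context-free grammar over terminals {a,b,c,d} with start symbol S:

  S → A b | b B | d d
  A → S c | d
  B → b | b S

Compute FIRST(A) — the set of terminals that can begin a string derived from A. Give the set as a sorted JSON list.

Compute FIRST by fixpoint:
iter 1:
  A via A→d: +{d}
  B via B→b: +{b}
  S via S→A b: +{d}
  S via S→b B: +{b}
  S: {b,d}  A: {d}  B: {b}
iter 2:
  A via A→S c: +{b}
  S: {b,d}  A: {b,d}  B: {b}
iter 3: — fixpoint
  S: {b,d}  A: {b,d}  B: {b}

FIRST(A) = ["b", "d"]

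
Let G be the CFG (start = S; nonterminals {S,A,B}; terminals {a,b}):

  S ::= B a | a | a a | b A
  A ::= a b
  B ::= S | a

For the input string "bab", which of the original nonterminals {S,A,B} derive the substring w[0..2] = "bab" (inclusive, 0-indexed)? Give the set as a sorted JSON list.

CNF form of G:
  S -> B T0 | T0 T0 | T1 A | a
  A -> T0 T1
  B -> B T0 | T0 T0 | T1 A | a
  T0 -> a
  T1 -> b

CYK table (by increasing span) — only the sub-triangle for w[0..2]:
  cell(0,0) b: {T1}  orig:{}
  cell(1,1) a: {B,S,T0}  orig:{B,S}
  cell(2,2) b: {T1}  orig:{}
  cell(0,1) ba: ∅
  cell(1,2) ab: {A}
  cell(0,2) bab: {B,S}

Original NTs in T[0,2] deriving "bab": ["B", "S"]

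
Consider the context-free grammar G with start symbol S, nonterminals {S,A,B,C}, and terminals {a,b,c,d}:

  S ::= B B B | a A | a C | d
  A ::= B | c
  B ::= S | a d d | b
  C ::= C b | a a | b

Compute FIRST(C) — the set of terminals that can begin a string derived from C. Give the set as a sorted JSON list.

Compute FIRST by fixpoint:
round 1:
  A via A→c: +{c}
  B via B→a d d: +{a}
  B via B→b: +{b}
  C via C→a a: +{a}
  C via C→b: +{b}
  S via S→B B B: +{a,b}
  S via S→d: +{d}
  FIRST(S)={a,b,d}  FIRST(A)={c}  FIRST(B)={a,b}  FIRST(C)={a,b}
round 2:
  A via A→B: +{a,b}
  B via B→S: +{d}
  FIRST(S)={a,b,d}  FIRST(A)={a,b,c}  FIRST(B)={a,b,d}  FIRST(C)={a,b}
round 3:
  A via A→B: +{d}
  FIRST(S)={a,b,d}  FIRST(A)={a,b,c,d}  FIRST(B)={a,b,d}  FIRST(C)={a,b}
round 4: done
  FIRST(S)={a,b,d}  FIRST(A)={a,b,c,d}  FIRST(B)={a,b,d}  FIRST(C)={a,b}

FIRST(C) = ["a", "b"]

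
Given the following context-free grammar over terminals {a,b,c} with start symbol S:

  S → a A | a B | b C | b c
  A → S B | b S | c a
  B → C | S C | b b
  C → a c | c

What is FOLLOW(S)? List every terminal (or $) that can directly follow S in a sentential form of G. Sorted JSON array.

FIRST sets, iterate to fixpoint:
[1]
  A via A→b S: +{b}
  A via A→c a: +{c}
  B via B→b b: +{b}
  C via C→a c: +{a}
  C via C→c: +{c}
  S via S→a A: +{a}
  S via S→b C: +{b}
  FIRST(S)={a,b}  FIRST(A)={b,c}  FIRST(B)={b}  FIRST(C)={a,c}
[2]
  A via A→S B: +{a}
  B via B→C: +{a,c}
  FIRST(S)={a,b}  FIRST(A)={a,b,c}  FIRST(B)={a,b,c}  FIRST(C)={a,c}
[3] (no change)
  FIRST(S)={a,b}  FIRST(A)={a,b,c}  FIRST(B)={a,b,c}  FIRST(C)={a,c}

FOLLOW sets:
initialize: $ ∈ FOLLOW(S)
round 1:
  A→S B: FOLLOW(S) ⊇ FIRST(B) = {a,b,c}; new: +{a,b,c}
  S→a A: FOLLOW(A) ⊇ FOLLOW(S) ⊇ {$,a,b,c}; new: +{$,a,b,c}
  S→a B: FOLLOW(B) ⊇ FOLLOW(S) ⊇ {$,a,b,c}; new: +{$,a,b,c}
  S→b C: FOLLOW(C) ⊇ FOLLOW(S) ⊇ {$,a,b,c}; new: +{$,a,b,c}
  S: {$,a,b,c}  A: {$,a,b,c}  B: {$,a,b,c}  C: {$,a,b,c}
round 2: done
  S: {$,a,b,c}  A: {$,a,b,c}  B: {$,a,b,c}  C: {$,a,b,c}

FOLLOW(S) = ["$", "a", "b", "c"]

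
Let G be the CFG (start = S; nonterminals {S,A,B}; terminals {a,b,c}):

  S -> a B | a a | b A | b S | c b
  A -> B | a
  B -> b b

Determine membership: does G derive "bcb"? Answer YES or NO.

Convert to CNF:
  S -> T0 A | T0 S | T1 B | T1 T1 | T2 T0
  A -> T0 T0 | a
  B -> T0 T0
  T0 -> b
  T1 -> a
  T2 -> c

CYK fill:
  [0..0]={T0}  "b"  orig:{}
  [1..1]={T2}  "c"  orig:{}
  [2..2]={T0}  "b"  orig:{}
  [0..1]=∅  "bc"
  [1..2]={S}  "cb"
  [0..2]={S}  "bcb"

S ∈ T[0,2] ⇒ YES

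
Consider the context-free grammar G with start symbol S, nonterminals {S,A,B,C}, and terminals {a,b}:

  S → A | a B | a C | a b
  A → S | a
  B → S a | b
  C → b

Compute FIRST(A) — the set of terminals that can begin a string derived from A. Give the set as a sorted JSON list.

Compute FIRST by fixpoint:
[1]
  A via A→a: +{a}
  B via B→b: +{b}
  C via C→b: +{b}
  S via S→A: +{a}
  S: {a}  A: {a}  B: {b}  C: {b}
[2]
  B via B→S a: +{a}
  S: {a}  A: {a}  B: {a,b}  C: {b}
[3] done
  S: {a}  A: {a}  B: {a,b}  C: {b}

FIRST(A) = ["a"]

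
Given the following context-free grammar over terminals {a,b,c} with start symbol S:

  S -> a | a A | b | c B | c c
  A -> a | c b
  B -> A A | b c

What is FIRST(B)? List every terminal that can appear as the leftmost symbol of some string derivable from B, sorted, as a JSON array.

FIRST iteration:
round 1:
  A via A→a: +{a}
  A via A→c b: +{c}
  B via B→A A: +{a,c}
  B via B→b c: +{b}
  S via S→a: +{a}
  S via S→b: +{b}
  S via S→c B: +{c}
  FIRST[S]={a,b,c}  FIRST[A]={a,c}  FIRST[B]={a,b,c}
round 2: — fixpoint
  FIRST[S]={a,b,c}  FIRST[A]={a,c}  FIRST[B]={a,b,c}

FIRST(B) = ["a", "b", "c"]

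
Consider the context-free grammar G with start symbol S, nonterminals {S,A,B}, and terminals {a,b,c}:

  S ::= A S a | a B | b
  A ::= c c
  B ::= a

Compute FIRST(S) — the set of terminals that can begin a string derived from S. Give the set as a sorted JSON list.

FIRST iteration:
iter 1:
  A via A→c c: +{c}
  B via B→a: +{a}
  S via S→A S a: +{c}
  S via S→a B: +{a}
  S via S→b: +{b}
  FIRST[S]={a,b,c}  FIRST[A]={c}  FIRST[B]={a}
iter 2: done
  FIRST[S]={a,b,c}  FIRST[A]={c}  FIRST[B]={a}

FIRST(S) = ["a", "b", "c"]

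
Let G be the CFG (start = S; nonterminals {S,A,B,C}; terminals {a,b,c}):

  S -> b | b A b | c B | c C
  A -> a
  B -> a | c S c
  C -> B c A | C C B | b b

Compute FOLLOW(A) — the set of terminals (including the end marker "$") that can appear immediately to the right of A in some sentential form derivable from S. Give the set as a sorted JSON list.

FIRST iteration:
round 1:
  A via A→a: +{a}
  B via B→a: +{a}
  B via B→c S c: +{c}
  C via C→B c A: +{a,c}
  C via C→b b: +{b}
  S via S→b: +{b}
  S via S→c B: +{c}
  FIRST[S]={b,c}  FIRST[A]={a}  FIRST[B]={a,c}  FIRST[C]={a,b,c}
round 2: — fixpoint
  FIRST[S]={b,c}  FIRST[A]={a}  FIRST[B]={a,c}  FIRST[C]={a,b,c}

Compute FOLLOW by fixpoint:
initialize: $ ∈ FOLLOW(S)
pass 1:
  B→c S c: FOLLOW(S) ⊇ FIRST(c) = {c}; new: +{c}
  C→B c A: FOLLOW(B) ⊇ FIRST(c) = {c}; new: +{c}
  C→C C B: FOLLOW(C) ⊇ FIRST(C) = {a,b,c}; new: +{a,b,c}
  C→C C B: FOLLOW(B) ⊇ FOLLOW(C) ⊇ {a,b,c}; new: +{a,b}
  S→b A b: FOLLOW(A) ⊇ FIRST(b) = {b}; new: +{b}
  S→c B: FOLLOW(B) ⊇ FOLLOW(S) ⊇ {$,c}; new: +{$}
  S→c C: FOLLOW(C) ⊇ FOLLOW(S) ⊇ {$,c}; new: +{$}
  FOLLOW(S)={$,c}  FOLLOW(A)={b}  FOLLOW(B)={$,a,b,c}  FOLLOW(C)={$,a,b,c}
pass 2:
  C→B c A: FOLLOW(A) ⊇ FOLLOW(C) ⊇ {$,a,b,c}; new: +{$,a,c}
  FOLLOW(S)={$,c}  FOLLOW(A)={$,a,b,c}  FOLLOW(B)={$,a,b,c}  FOLLOW(C)={$,a,b,c}
pass 3: done
  FOLLOW(S)={$,c}  FOLLOW(A)={$,a,b,c}  FOLLOW(B)={$,a,b,c}  FOLLOW(C)={$,a,b,c}

FOLLOW(A) = ["$", "a", "b", "c"]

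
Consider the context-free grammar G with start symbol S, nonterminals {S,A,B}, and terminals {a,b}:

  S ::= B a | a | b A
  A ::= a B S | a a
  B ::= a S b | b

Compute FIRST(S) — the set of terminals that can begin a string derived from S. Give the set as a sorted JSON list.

Compute FIRST by fixpoint:
[1]
  A via A→a B S: +{a}
  B via B→a S b: +{a}
  B via B→b: +{b}
  S via S→B a: +{a,b}
  S: {a,b}  A: {a}  B: {a,b}
[2] — fixpoint
  S: {a,b}  A: {a}  B: {a,b}

FIRST(S) = ["a", "b"]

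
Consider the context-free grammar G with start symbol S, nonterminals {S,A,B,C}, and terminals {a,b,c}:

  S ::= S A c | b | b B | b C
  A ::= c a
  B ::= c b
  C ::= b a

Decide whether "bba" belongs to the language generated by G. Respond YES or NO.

Convert to CNF:
  S -> S X3 | T2 B | T2 C | b
  A -> T0 T1
  B -> T0 T2
  C -> T2 T1
  T0 -> c
  T1 -> a
  T2 -> b
  X3 -> A T0

CYK fill:
  T[0,0] 'b' = {S,T2}  orig:{S}
  T[1,1] 'b' = {S,T2}  orig:{S}
  T[2,2] 'a' = {T1}  orig:{}
  T[0,1] 'bb' = ∅
  T[1,2] 'ba' = {C}
  T[0,2] 'bba' = {S}

S ∈ T[0,2] ⇒ YES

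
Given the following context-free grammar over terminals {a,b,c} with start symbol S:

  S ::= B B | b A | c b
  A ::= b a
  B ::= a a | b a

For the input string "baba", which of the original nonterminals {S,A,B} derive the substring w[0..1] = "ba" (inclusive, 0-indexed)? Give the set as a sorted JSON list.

Convert to CNF:
  S -> B B | T0 A | T2 T0
  A -> T0 T1
  B -> T0 T1 | T1 T1
  T0 -> b
  T1 -> a
  T2 -> c

CYK fill — only the sub-triangle for w[0..1]:
  T[0,0] 'b' = {T0}  orig:{}
  T[1,1] 'a' = {T1}  orig:{}
  T[0,1] 'ba' = {A,B}

Original NTs in T[0,1] deriving "ba": ["A", "B"]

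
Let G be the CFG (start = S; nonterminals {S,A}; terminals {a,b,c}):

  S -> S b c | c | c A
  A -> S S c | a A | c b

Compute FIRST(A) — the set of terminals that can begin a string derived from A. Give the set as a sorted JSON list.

FIRST iteration:
pass 1:
  A via A→a A: +{a}
  A via A→c b: +{c}
  S via S→c: +{c}
  FIRST[S]={c}  FIRST[A]={a,c}
pass 2: — fixpoint
  FIRST[S]={c}  FIRST[A]={a,c}

FIRST(A) = ["a", "c"]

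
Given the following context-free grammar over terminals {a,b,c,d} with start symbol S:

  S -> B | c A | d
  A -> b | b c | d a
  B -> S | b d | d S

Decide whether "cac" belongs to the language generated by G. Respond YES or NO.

CNF form of G:
  S -> T0 T2 | T1 A | T2 S | d
  A -> T0 T1 | T2 T3 | b
  B -> T0 T2 | T1 A | T2 S | d
  T0 -> b
  T1 -> c
  T2 -> d
  T3 -> a

CYK fill:
  T[0,0] 'c' = {T1}  orig:{}
  T[1,1] 'a' = {T3}  orig:{}
  T[2,2] 'c' = {T1}  orig:{}
  T[0,1] 'ca' = ∅
  T[1,2] 'ac' = ∅
  T[0,2] 'cac' = ∅

S ∉ T[0,2] ⇒ NO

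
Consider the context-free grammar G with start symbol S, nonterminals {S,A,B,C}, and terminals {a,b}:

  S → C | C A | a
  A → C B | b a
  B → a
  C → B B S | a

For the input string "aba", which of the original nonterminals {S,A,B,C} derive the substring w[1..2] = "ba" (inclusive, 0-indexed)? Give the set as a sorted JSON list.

CNF form of G:
  S -> B X3 | C A | a
  A -> C B | T0 T1
  B -> a
  C -> B X2 | a
  T0 -> b
  T1 -> a
  X2 -> B S
  X3 -> B S

CYK fill (cells [i..j] with 1 ≤ i ≤ j ≤ 2 only):
  cell(1,1) b: {T0}  orig:{}
  cell(2,2) a: {B,C,S,T1}  orig:{B,C,S}
  cell(1,2) ba: {A}

Original NTs in T[1,2] deriving "ba": ["A"]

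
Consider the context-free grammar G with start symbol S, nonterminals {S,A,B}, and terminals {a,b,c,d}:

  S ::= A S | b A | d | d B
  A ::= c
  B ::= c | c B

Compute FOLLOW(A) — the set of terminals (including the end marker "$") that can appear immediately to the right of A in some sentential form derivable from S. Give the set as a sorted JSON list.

FIRST iteration:
pass 1:
  A via A→c: +{c}
  B via B→c: +{c}
  S via S→A S: +{c}
  S via S→b A: +{b}
  S via S→d: +{d}
  S: {b,c,d}  A: {c}  B: {c}
pass 2: (stable)
  S: {b,c,d}  A: {c}  B: {c}

FOLLOW sets:
seed FOLLOW(S) with $
iter 1:
  S→A S: FOLLOW(A) ⊇ FIRST(S) = {b,c,d}; new: +{b,c,d}
  S→b A: FOLLOW(A) ⊇ FOLLOW(S) ⊇ {$}; new: +{$}
  S→d B: FOLLOW(B) ⊇ FOLLOW(S) ⊇ {$}; new: +{$}
  FOLLOW[S]={$}  FOLLOW[A]={$,b,c,d}  FOLLOW[B]={$}
iter 2: — fixpoint
  FOLLOW[S]={$}  FOLLOW[A]={$,b,c,d}  FOLLOW[B]={$}

FOLLOW(A) = ["$", "b", "c", "d"]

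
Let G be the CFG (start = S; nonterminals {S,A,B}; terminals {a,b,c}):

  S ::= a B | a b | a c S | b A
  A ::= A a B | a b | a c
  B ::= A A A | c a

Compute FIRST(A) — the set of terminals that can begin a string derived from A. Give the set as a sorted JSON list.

Compute FIRST by fixpoint:
pass 1:
  A via A→a b: +{a}
  B via B→A A A: +{a}
  B via B→c a: +{c}
  S via S→a B: +{a}
  S via S→b A: +{b}
  FIRST(S)={a,b}  FIRST(A)={a}  FIRST(B)={a,c}
pass 2: — fixpoint
  FIRST(S)={a,b}  FIRST(A)={a}  FIRST(B)={a,c}

FIRST(A) = ["a"]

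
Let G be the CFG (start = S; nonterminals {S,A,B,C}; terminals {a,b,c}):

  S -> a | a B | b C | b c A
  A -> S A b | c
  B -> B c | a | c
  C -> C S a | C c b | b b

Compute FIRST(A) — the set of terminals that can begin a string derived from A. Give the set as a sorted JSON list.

Compute FIRST by fixpoint:
[1]
  A via A→c: +{c}
  B via B→a: +{a}
  B via B→c: +{c}
  C via C→b b: +{b}
  S via S→a: +{a}
  S via S→b C: +{b}
  FIRST[S]={a,b}  FIRST[A]={c}  FIRST[B]={a,c}  FIRST[C]={b}
[2]
  A via A→S A b: +{a,b}
  FIRST[S]={a,b}  FIRST[A]={a,b,c}  FIRST[B]={a,c}  FIRST[C]={b}
[3] done
  FIRST[S]={a,b}  FIRST[A]={a,b,c}  FIRST[B]={a,c}  FIRST[C]={b}

FIRST(A) = ["a", "b", "c"]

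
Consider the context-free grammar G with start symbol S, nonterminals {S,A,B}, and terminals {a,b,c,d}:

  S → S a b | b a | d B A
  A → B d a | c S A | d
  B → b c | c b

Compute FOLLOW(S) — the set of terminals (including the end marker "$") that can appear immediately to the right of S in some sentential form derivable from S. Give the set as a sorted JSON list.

FIRST sets, iterate to fixpoint:
pass 1:
  A via A→c S A: +{c}
  A via A→d: +{d}
  B via B→b c: +{b}
  B via B→c b: +{c}
  S via S→b a: +{b}
  S via S→d B A: +{d}
  FIRST[S]={b,d}  FIRST[A]={c,d}  FIRST[B]={b,c}
pass 2:
  A via A→B d a: +{b}
  FIRST[S]={b,d}  FIRST[A]={b,c,d}  FIRST[B]={b,c}
pass 3: — fixpoint
  FIRST[S]={b,d}  FIRST[A]={b,c,d}  FIRST[B]={b,c}

Compute FOLLOW by fixpoint:
initialize: $ ∈ FOLLOW(S)
iter 1:
  A→B d a: FOLLOW(B) ⊇ FIRST(d) = {d}; new: +{d}
  A→c S A: FOLLOW(S) ⊇ FIRST(A) = {b,c,d}; new: +{b,c,d}
  S→S a b: FOLLOW(S) ⊇ FIRST(a) = {a}; new: +{a}
  S→d B A: FOLLOW(B) ⊇ FIRST(A) = {b,c,d}; new: +{b,c}
  S→d B A: FOLLOW(A) ⊇ FOLLOW(S) ⊇ {$,a,b,c,d}; new: +{$,a,b,c,d}
  S: {$,a,b,c,d}  A: {$,a,b,c,d}  B: {b,c,d}
iter 2: (stable)
  S: {$,a,b,c,d}  A: {$,a,b,c,d}  B: {b,c,d}

FOLLOW(S) = ["$", "a", "b", "c", "d"]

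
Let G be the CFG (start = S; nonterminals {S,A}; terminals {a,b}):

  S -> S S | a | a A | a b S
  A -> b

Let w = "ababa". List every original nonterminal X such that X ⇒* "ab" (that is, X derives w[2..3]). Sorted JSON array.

Convert to CNF:
  S -> S S | T0 A | T0 X2 | a
  A -> b
  T0 -> a
  T1 -> b
  X2 -> T1 S

CYK table (by increasing span), restricted to cells inside w[2..3]:
  [2..2]={S,T0}  "a"  orig:{S}
  [3..3]={A,T1}  "b"  orig:{A}
  [2..3]={S}  "ab"

Original NTs in T[2,3] deriving "ab": ["S"]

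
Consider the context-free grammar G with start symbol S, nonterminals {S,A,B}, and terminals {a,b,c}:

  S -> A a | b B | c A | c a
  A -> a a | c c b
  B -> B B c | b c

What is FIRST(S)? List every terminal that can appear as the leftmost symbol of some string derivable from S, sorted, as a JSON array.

FIRST sets, iterate to fixpoint:
[1]
  A via A→a a: +{a}
  A via A→c c b: +{c}
  B via B→b c: +{b}
  S via S→A a: +{a,c}
  S via S→b B: +{b}
  S: {a,b,c}  A: {a,c}  B: {b}
[2] (no change)
  S: {a,b,c}  A: {a,c}  B: {b}

FIRST(S) = ["a", "b", "c"]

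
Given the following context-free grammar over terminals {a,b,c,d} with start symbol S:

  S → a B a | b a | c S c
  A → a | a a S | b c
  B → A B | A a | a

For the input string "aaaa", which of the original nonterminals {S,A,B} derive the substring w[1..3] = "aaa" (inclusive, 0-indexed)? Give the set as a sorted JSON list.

CNF form of G:
  S -> T0 X4 | T1 T0 | T2 X5
  A -> T0 X3 | T1 T2 | a
  B -> A B | A T0 | a
  T0 -> a
  T1 -> b
  T2 -> c
  X3 -> T0 S
  X4 -> B T0
  X5 -> S T2

Fill CYK table bottom-up, restricted to cells inside w[1..3]:
  cell(1,1) a: {A,B,T0}  orig:{A,B}
  cell(2,2) a: {A,B,T0}  orig:{A,B}
  cell(3,3) a: {A,B,T0}  orig:{A,B}
  cell(1,2) aa: {B,X4}  orig:{B}
  cell(2,3) aa: {B,X4}  orig:{B}
  cell(1,3) aaa: {B,S,X4}  orig:{B,S}

Original NTs in T[1,3] deriving "aaa": ["B", "S"]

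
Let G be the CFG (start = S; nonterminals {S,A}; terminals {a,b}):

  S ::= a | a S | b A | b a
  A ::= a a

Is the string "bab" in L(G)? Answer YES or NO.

CNF form of G:
  S -> T0 S | T1 A | T1 T0 | a
  A -> T0 T0
  T0 -> a
  T1 -> b

CYK fill:
  [0..0]={T1}  "b"  orig:{}
  [1..1]={S,T0}  "a"  orig:{S}
  [2..2]={T1}  "b"  orig:{}
  [0..1]={S}  "ba"
  [1..2]=∅  "ab"
  [0..2]=∅  "bab"

S ∉ T[0,2] ⇒ NO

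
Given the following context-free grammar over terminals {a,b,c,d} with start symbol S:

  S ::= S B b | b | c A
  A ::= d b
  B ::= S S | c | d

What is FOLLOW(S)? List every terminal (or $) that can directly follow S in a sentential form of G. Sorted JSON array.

Compute FIRST by fixpoint:
round 1:
  A via A→d b: +{d}
  B via B→c: +{c}
  B via B→d: +{d}
  S via S→b: +{b}
  S via S→c A: +{c}
  S: {b,c}  A: {d}  B: {c,d}
round 2:
  B via B→S S: +{b}
  S: {b,c}  A: {d}  B: {b,c,d}
round 3: done
  S: {b,c}  A: {d}  B: {b,c,d}

FOLLOW iteration:
seed FOLLOW(S) with $
[1]
  B→S S: FOLLOW(S) ⊇ FIRST(S) = {b,c}; new: +{b,c}
  S→S B b: FOLLOW(S) ⊇ FIRST(B) = {b,c,d}; new: +{d}
  S→S B b: FOLLOW(B) ⊇ FIRST(b) = {b}; new: +{b}
  S→c A: FOLLOW(A) ⊇ FOLLOW(S) ⊇ {$,b,c,d}; new: +{$,b,c,d}
  FOLLOW[S]={$,b,c,d}  FOLLOW[A]={$,b,c,d}  FOLLOW[B]={b}
[2] done
  FOLLOW[S]={$,b,c,d}  FOLLOW[A]={$,b,c,d}  FOLLOW[B]={b}

FOLLOW(S) = ["$", "b", "c", "d"]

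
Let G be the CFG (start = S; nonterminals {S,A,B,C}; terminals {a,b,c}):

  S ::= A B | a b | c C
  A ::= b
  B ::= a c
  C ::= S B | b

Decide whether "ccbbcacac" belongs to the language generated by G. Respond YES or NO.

Convert to CNF:
  S -> A B | T0 T2 | T1 C
  A -> b
  B -> T0 T1
  C -> S B | b
  T0 -> a
  T1 -> c
  T2 -> b

CYK fill:
  cell(0,0) c: {T1}  orig:{}
  cell(1,1) c: {T1}  orig:{}
  cell(2,2) b: {A,C,T2}  orig:{A,C}
  cell(3,3) b: {A,C,T2}  orig:{A,C}
  cell(4,4) c: {T1}  orig:{}
  cell(5,5) a: {T0}  orig:{}
  cell(6,6) c: {T1}  orig:{}
  cell(7,7) a: {T0}  orig:{}
  cell(8,8) c: {T1}  orig:{}
  cell(0,1) cc: ∅
  cell(1,2) cb: {S}
  cell(2,3) bb: ∅
  cell(3,4) bc: ∅
  cell(4,5) ca: ∅
  cell(5,6) ac: {B}
  cell(6,7) ca: ∅
  cell(7,8) ac: {B}
  cell(0,2) ccb: ∅
  cell(1,3) cbb: ∅
  cell(2,4) bbc: ∅
  cell(3,5) bca: ∅
  cell(4,6) cac: ∅
  cell(5,7) aca: ∅
  cell(6,8) cac: ∅
  cell(0,3) ccbb: ∅
  cell(1,4) cbbc: ∅
  cell(2,5) bbca: ∅
  cell(3,6) bcac: ∅
  cell(4,7) caca: ∅
  cell(5,8) acac: ∅
  cell(0,4) ccbbc: ∅
  cell(1,5) cbbca: ∅
  cell(2,6) bbcac: ∅
  cell(3,7) bcaca: ∅
  cell(4,8) cacac: ∅
  cell(0,5) ccbbca: ∅
  cell(1,6) cbbcac: ∅
  cell(2,7) bbcaca: ∅
  cell(3,8) bcacac: ∅
  cell(0,6) ccbbcac: ∅
  cell(1,7) cbbcaca: ∅
  cell(2,8) bbcacac: ∅
  cell(0,7) ccbbcaca: ∅
  cell(1,8) cbbcacac: ∅
  cell(0,8) ccbbcacac: ∅

S ∉ T[0,8] ⇒ NO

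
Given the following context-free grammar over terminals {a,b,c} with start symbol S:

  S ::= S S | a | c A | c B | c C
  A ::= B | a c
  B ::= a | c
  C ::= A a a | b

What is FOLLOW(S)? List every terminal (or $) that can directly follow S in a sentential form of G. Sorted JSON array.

FIRST iteration:
round 1:
  A via A→a c: +{a}
  B via B→a: +{a}
  B via B→c: +{c}
  C via C→A a a: +{a}
  C via C→b: +{b}
  S via S→a: +{a}
  S via S→c A: +{c}
  S: {a,c}  A: {a}  B: {a,c}  C: {a,b}
round 2:
  A via A→B: +{c}
  C via C→A a a: +{c}
  S: {a,c}  A: {a,c}  B: {a,c}  C: {a,b,c}
round 3: — fixpoint
  S: {a,c}  A: {a,c}  B: {a,c}  C: {a,b,c}

Compute FOLLOW by fixpoint:
FOLLOW(S) := {$}
[1]
  C→A a a: FOLLOW(A) ⊇ FIRST(a) = {a}; new: +{a}
  S→S S: FOLLOW(S) ⊇ FIRST(S) = {a,c}; new: +{a,c}
  S→c A: FOLLOW(A) ⊇ FOLLOW(S) ⊇ {$,a,c}; new: +{$,c}
  S→c B: FOLLOW(B) ⊇ FOLLOW(S) ⊇ {$,a,c}; new: +{$,a,c}
  S→c C: FOLLOW(C) ⊇ FOLLOW(S) ⊇ {$,a,c}; new: +{$,a,c}
  S: {$,a,c}  A: {$,a,c}  B: {$,a,c}  C: {$,a,c}
[2] — fixpoint
  S: {$,a,c}  A: {$,a,c}  B: {$,a,c}  C: {$,a,c}

FOLLOW(S) = ["$", "a", "c"]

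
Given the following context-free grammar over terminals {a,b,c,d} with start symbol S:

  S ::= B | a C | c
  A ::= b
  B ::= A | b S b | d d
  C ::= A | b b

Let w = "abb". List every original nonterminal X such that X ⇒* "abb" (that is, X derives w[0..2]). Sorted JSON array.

CNF form of G:
  S -> T0 X4 | T1 T1 | T2 C | b | c
  A -> b
  B -> T0 X3 | T1 T1 | b
  C -> T0 T0 | b
  T0 -> b
  T1 -> d
  T2 -> a
  X3 -> S T0
  X4 -> S T0

CYK fill (cells [i..j] with 0 ≤ i ≤ j ≤ 2 only):
  cell(0,0) a: {T2}  orig:{}
  cell(1,1) b: {A,B,C,S,T0}  orig:{A,B,C,S}
  cell(2,2) b: {A,B,C,S,T0}  orig:{A,B,C,S}
  cell(0,1) ab: {S}
  cell(1,2) bb: {C,X3,X4}  orig:{C}
  cell(0,2) abb: {S,X3,X4}  orig:{S}

Original NTs in T[0,2] deriving "abb": ["S"]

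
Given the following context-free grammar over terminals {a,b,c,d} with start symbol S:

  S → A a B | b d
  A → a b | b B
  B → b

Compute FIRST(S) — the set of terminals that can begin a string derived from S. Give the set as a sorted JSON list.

FIRST iteration:
iter 1:
  A via A→a b: +{a}
  A via A→b B: +{b}
  B via B→b: +{b}
  S via S→A a B: +{a,b}
  FIRST[S]={a,b}  FIRST[A]={a,b}  FIRST[B]={b}
iter 2: (no change)
  FIRST[S]={a,b}  FIRST[A]={a,b}  FIRST[B]={b}

FIRST(S) = ["a", "b"]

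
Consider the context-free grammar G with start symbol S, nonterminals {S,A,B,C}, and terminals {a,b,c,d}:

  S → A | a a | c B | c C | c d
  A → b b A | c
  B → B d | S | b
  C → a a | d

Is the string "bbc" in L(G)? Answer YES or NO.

Convert to CNF:
  S -> T0 X6 | T2 T2 | T3 B | T3 C | T3 T1 | c
  A -> T0 X4 | c
  B -> B T1 | T0 X5 | T2 T2 | T3 B | T3 C | T3 T1 | b | c
  C -> T2 T2 | d
  T0 -> b
  T1 -> d
  T2 -> a
  T3 -> c
  X4 -> T0 A
  X5 -> T0 A
  X6 -> T0 A

CYK fill:
  [0..0]={B,T0}  "b"  orig:{B}
  [1..1]={B,T0}  "b"  orig:{B}
  [2..2]={A,B,S,T3}  "c"  orig:{A,B,S}
  [0..1]=∅  "bb"
  [1..2]={X4,X5,X6}  "bc"  orig:{}
  [0..2]={A,B,S}  "bbc"

S ∈ T[0,2] ⇒ YES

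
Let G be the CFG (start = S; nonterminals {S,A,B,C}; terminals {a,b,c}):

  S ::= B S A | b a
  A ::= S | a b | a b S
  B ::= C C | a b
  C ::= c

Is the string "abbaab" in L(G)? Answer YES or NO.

Convert to CNF:
  S -> B X4 | T1 T0
  A -> B X2 | T0 T1 | T0 X3 | T1 T0
  B -> C C | T0 T1
  C -> c
  T0 -> a
  T1 -> b
  X2 -> S A
  X3 -> T1 S
  X4 -> S A

CYK fill:
  [0..0]={T0}  "a"  orig:{}
  [1..1]={T1}  "b"  orig:{}
  [2..2]={T1}  "b"  orig:{}
  [3..3]={T0}  "a"  orig:{}
  [4..4]={T0}  "a"  orig:{}
  [5..5]={T1}  "b"  orig:{}
  [0..1]={A,B}  "ab"
  [1..2]=∅  "bb"
  [2..3]={A,S}  "ba"
  [3..4]=∅  "aa"
  [4..5]={A,B}  "ab"
  [0..2]=∅  "abb"
  [1..3]={X3}  "bba"  orig:{}
  [2..4]=∅  "baa"
  [3..5]=∅  "aab"
  [0..3]={A}  "abba"
  [1..4]=∅  "bbaa"
  [2..5]={X2,X4}  "baab"  orig:{}
  [0..4]=∅  "abbaa"
  [1..5]=∅  "bbaab"
  [0..5]={A,S}  "abbaab"

S ∈ T[0,5] ⇒ YES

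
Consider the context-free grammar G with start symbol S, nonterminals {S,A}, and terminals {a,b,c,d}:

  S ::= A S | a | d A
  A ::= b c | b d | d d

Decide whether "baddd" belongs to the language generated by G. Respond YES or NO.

CNF form of G:
  S -> A S | T2 A | a
  A -> T0 T1 | T0 T2 | T2 T2
  T0 -> b
  T1 -> c
  T2 -> d

CYK table (by increasing span):
  T[0,0] 'b' = {T0}  orig:{}
  T[1,1] 'a' = {S}
  T[2,2] 'd' = {T2}  orig:{}
  T[3,3] 'd' = {T2}  orig:{}
  T[4,4] 'd' = {T2}  orig:{}
  T[0,1] 'ba' = ∅
  T[1,2] 'ad' = ∅
  T[2,3] 'dd' = {A}
  T[3,4] 'dd' = {A}
  T[0,2] 'bad' = ∅
  T[1,3] 'add' = ∅
  T[2,4] 'ddd' = {S}
  T[0,3] 'badd' = ∅
  T[1,4] 'addd' = ∅
  T[0,4] 'baddd' = ∅

S ∉ T[0,4] ⇒ NO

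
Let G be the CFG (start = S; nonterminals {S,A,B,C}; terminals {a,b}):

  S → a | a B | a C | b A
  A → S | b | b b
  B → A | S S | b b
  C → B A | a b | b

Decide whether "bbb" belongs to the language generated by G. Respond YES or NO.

CNF form of G:
  S -> T0 B | T0 C | T1 A | a
  A -> T0 B | T0 C | T1 A | T1 T1 | a | b
  B -> S S | T0 B | T0 C | T1 A | T1 T1 | a | b
  C -> B A | T0 T1 | b
  T0 -> a
  T1 -> b

Fill CYK table bottom-up:
  [0..0]={A,B,C,T1}  "b"  orig:{A,B,C}
  [1..1]={A,B,C,T1}  "b"  orig:{A,B,C}
  [2..2]={A,B,C,T1}  "b"  orig:{A,B,C}
  [0..1]={A,B,C,S}  "bb"
  [1..2]={A,B,C,S}  "bb"
  [0..2]={A,B,C,S}  "bbb"

S ∈ T[0,2] ⇒ YES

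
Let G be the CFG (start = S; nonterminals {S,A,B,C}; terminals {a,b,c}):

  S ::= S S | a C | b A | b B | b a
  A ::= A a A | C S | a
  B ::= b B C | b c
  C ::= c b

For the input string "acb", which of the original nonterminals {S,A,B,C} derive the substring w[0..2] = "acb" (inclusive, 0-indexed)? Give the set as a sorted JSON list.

CNF form of G:
  S -> S S | T0 C | T1 A | T1 B | T1 T0
  A -> A X3 | C S | a
  B -> T1 T2 | T1 X4
  C -> T2 T1
  T0 -> a
  T1 -> b
  T2 -> c
  X3 -> T0 A
  X4 -> B C

CYK fill, restricted to cells inside w[0..2]:
  cell(0,0) a: {A,T0}  orig:{A}
  cell(1,1) c: {T2}  orig:{}
  cell(2,2) b: {T1}  orig:{}
  cell(0,1) ac: ∅
  cell(1,2) cb: {C}
  cell(0,2) acb: {S}

Original NTs in T[0,2] deriving "acb": ["S"]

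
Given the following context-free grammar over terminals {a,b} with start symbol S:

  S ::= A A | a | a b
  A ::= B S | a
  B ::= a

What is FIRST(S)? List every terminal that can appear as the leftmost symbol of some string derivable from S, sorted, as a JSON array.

Compute FIRST by fixpoint:
[1]
  A via A→a: +{a}
  B via B→a: +{a}
  S via S→A A: +{a}
  FIRST[S]={a}  FIRST[A]={a}  FIRST[B]={a}
[2] — fixpoint
  FIRST[S]={a}  FIRST[A]={a}  FIRST[B]={a}

FIRST(S) = ["a"]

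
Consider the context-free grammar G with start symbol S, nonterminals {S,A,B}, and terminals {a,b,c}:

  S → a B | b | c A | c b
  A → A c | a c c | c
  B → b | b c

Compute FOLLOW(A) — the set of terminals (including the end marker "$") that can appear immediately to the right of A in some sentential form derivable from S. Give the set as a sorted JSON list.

FIRST sets, iterate to fixpoint:
[1]
  A via A→a c c: +{a}
  A via A→c: +{c}
  B via B→b: +{b}
  S via S→a B: +{a}
  S via S→b: +{b}
  S via S→c A: +{c}
  S: {a,b,c}  A: {a,c}  B: {b}
[2] (no change)
  S: {a,b,c}  A: {a,c}  B: {b}

FOLLOW sets:
seed FOLLOW(S) with $
iter 1:
  A→A c: FOLLOW(A) ⊇ FIRST(c) = {c}; new: +{c}
  S→a B: FOLLOW(B) ⊇ FOLLOW(S) ⊇ {$}; new: +{$}
  S→c A: FOLLOW(A) ⊇ FOLLOW(S) ⊇ {$}; new: +{$}
  FOLLOW(S)={$}  FOLLOW(A)={$,c}  FOLLOW(B)={$}
iter 2: done
  FOLLOW(S)={$}  FOLLOW(A)={$,c}  FOLLOW(B)={$}

FOLLOW(A) = ["$", "c"]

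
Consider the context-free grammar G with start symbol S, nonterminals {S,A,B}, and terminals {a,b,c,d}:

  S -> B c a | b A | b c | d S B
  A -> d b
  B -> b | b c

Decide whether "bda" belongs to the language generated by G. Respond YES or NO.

Convert to CNF:
  S -> B X4 | T0 X5 | T1 A | T1 T2
  A -> T0 T1
  B -> T1 T2 | b
  T0 -> d
  T1 -> b
  T2 -> c
  T3 -> a
  X4 -> T2 T3
  X5 -> S B

CYK table (by increasing span):
  cell(0,0) b: {B,T1}  orig:{B}
  cell(1,1) d: {T0}  orig:{}
  cell(2,2) a: {T3}  orig:{}
  cell(0,1) bd: ∅
  cell(1,2) da: ∅
  cell(0,2) bda: ∅

S ∉ T[0,2] ⇒ NO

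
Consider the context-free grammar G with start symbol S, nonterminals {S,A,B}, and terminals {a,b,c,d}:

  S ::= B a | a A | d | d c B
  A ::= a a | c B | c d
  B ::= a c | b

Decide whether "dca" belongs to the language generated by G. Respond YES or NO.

Convert to CNF:
  S -> B T0 | T0 A | T2 X3 | d
  A -> T0 T0 | T1 B | T1 T2
  B -> T0 T1 | b
  T0 -> a
  T1 -> c
  T2 -> d
  X3 -> T1 B

Fill CYK table bottom-up:
  cell(0,0) d: {S,T2}  orig:{S}
  cell(1,1) c: {T1}  orig:{}
  cell(2,2) a: {T0}  orig:{}
  cell(0,1) dc: ∅
  cell(1,2) ca: ∅
  cell(0,2) dca: ∅

S ∉ T[0,2] ⇒ NO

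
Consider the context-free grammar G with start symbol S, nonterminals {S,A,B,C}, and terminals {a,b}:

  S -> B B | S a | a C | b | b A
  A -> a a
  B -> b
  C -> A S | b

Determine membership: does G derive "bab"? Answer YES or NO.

Convert to CNF:
  S -> B B | S T0 | T0 C | T1 A | b
  A -> T0 T0
  B -> b
  C -> A S | b
  T0 -> a
  T1 -> b

CYK table (by increasing span):
  T[0,0] 'b' = {B,C,S,T1}  orig:{B,C,S}
  T[1,1] 'a' = {T0}  orig:{}
  T[2,2] 'b' = {B,C,S,T1}  orig:{B,C,S}
  T[0,1] 'ba' = {S}
  T[1,2] 'ab' = {S}
  T[0,2] 'bab' = ∅

S ∉ T[0,2] ⇒ NO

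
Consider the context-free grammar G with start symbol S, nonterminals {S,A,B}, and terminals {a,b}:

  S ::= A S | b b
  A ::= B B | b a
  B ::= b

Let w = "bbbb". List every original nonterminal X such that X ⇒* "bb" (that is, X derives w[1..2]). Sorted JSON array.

Convert to CNF:
  S -> A S | T0 T0
  A -> B B | T0 T1
  B -> b
  T0 -> b
  T1 -> a

CYK table (by increasing span) — only the sub-triangle for w[1..2]:
  cell(1,1) b: {B,T0}  orig:{B}
  cell(2,2) b: {B,T0}  orig:{B}
  cell(1,2) bb: {A,S}

Original NTs in T[1,2] deriving "bb": ["A", "S"]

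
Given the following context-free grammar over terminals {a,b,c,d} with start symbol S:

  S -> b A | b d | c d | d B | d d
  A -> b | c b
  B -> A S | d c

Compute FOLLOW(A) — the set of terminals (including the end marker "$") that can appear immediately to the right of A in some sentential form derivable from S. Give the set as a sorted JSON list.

FIRST iteration:
pass 1:
  A via A→b: +{b}
  A via A→c b: +{c}
  B via B→A S: +{b,c}
  B via B→d c: +{d}
  S via S→b A: +{b}
  S via S→c d: +{c}
  S via S→d B: +{d}
  FIRST[S]={b,c,d}  FIRST[A]={b,c}  FIRST[B]={b,c,d}
pass 2: — fixpoint
  FIRST[S]={b,c,d}  FIRST[A]={b,c}  FIRST[B]={b,c,d}

FOLLOW sets:
FOLLOW(S) := {$}
round 1:
  B→A S: FOLLOW(A) ⊇ FIRST(S) = {b,c,d}; new: +{b,c,d}
  S→b A: FOLLOW(A) ⊇ FOLLOW(S) ⊇ {$}; new: +{$}
  S→d B: FOLLOW(B) ⊇ FOLLOW(S) ⊇ {$}; new: +{$}
  FOLLOW(S)={$}  FOLLOW(A)={$,b,c,d}  FOLLOW(B)={$}
round 2: done
  FOLLOW(S)={$}  FOLLOW(A)={$,b,c,d}  FOLLOW(B)={$}

FOLLOW(A) = ["$", "b", "c", "d"]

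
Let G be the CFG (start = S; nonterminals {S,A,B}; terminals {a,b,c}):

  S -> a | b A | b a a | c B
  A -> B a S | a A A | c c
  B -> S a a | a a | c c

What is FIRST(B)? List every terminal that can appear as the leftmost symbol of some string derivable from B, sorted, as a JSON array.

Compute FIRST by fixpoint:
[1]
  A via A→a A A: +{a}
  A via A→c c: +{c}
  B via B→a a: +{a}
  B via B→c c: +{c}
  S via S→a: +{a}
  S via S→b A: +{b}
  S via S→c B: +{c}
  FIRST[S]={a,b,c}  FIRST[A]={a,c}  FIRST[B]={a,c}
[2]
  B via B→S a a: +{b}
  FIRST[S]={a,b,c}  FIRST[A]={a,c}  FIRST[B]={a,b,c}
[3]
  A via A→B a S: +{b}
  FIRST[S]={a,b,c}  FIRST[A]={a,b,c}  FIRST[B]={a,b,c}
[4] (stable)
  FIRST[S]={a,b,c}  FIRST[A]={a,b,c}  FIRST[B]={a,b,c}

FIRST(B) = ["a", "b", "c"]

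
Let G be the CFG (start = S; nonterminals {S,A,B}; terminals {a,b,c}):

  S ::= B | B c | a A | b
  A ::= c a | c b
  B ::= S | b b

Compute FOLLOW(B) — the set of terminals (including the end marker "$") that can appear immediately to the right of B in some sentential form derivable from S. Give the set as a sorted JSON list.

FIRST sets, iterate to fixpoint:
[1]
  A via A→c a: +{c}
  B via B→b b: +{b}
  S via S→B: +{b}
  S via S→a A: +{a}
  FIRST(S)={a,b}  FIRST(A)={c}  FIRST(B)={b}
[2]
  B via B→S: +{a}
  FIRST(S)={a,b}  FIRST(A)={c}  FIRST(B)={a,b}
[3] done
  FIRST(S)={a,b}  FIRST(A)={c}  FIRST(B)={a,b}

Compute FOLLOW by fixpoint:
FOLLOW(S) := {$}
pass 1:
  S→B: FOLLOW(B) ⊇ FOLLOW(S) ⊇ {$}; new: +{$}
  S→B c: FOLLOW(B) ⊇ FIRST(c) = {c}; new: +{c}
  S→a A: FOLLOW(A) ⊇ FOLLOW(S) ⊇ {$}; new: +{$}
  FOLLOW[S]={$}  FOLLOW[A]={$}  FOLLOW[B]={$,c}
pass 2:
  B→S: FOLLOW(S) ⊇ FOLLOW(B) ⊇ {$,c}; new: +{c}
  S→a A: FOLLOW(A) ⊇ FOLLOW(S) ⊇ {$,c}; new: +{c}
  FOLLOW[S]={$,c}  FOLLOW[A]={$,c}  FOLLOW[B]={$,c}
pass 3: (stable)
  FOLLOW[S]={$,c}  FOLLOW[A]={$,c}  FOLLOW[B]={$,c}

FOLLOW(B) = ["$", "c"]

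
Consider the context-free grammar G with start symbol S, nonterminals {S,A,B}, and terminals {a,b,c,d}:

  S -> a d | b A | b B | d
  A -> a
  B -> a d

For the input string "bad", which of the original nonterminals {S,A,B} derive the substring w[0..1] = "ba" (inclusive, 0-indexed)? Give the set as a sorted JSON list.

Convert to CNF:
  S -> T0 T1 | T2 A | T2 B | d
  A -> a
  B -> T0 T1
  T0 -> a
  T1 -> d
  T2 -> b

Fill CYK table bottom-up (cells [i..j] with 0 ≤ i ≤ j ≤ 1 only):
  cell(0,0) b: {T2}  orig:{}
  cell(1,1) a: {A,T0}  orig:{A}
  cell(0,1) ba: {S}

Original NTs in T[0,1] deriving "ba": ["S"]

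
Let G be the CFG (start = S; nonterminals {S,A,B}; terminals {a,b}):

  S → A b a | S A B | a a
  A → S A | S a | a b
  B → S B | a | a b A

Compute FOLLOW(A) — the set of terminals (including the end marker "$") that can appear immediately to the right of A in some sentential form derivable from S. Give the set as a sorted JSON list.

FIRST iteration:
pass 1:
  A via A→a b: +{a}
  B via B→a: +{a}
  S via S→A b a: +{a}
  S: {a}  A: {a}  B: {a}
pass 2: — fixpoint
  S: {a}  A: {a}  B: {a}

FOLLOW iteration:
seed FOLLOW(S) with $
pass 1:
  A→S A: FOLLOW(S) ⊇ FIRST(A) = {a}; new: +{a}
  S→A b a: FOLLOW(A) ⊇ FIRST(b) = {b}; new: +{b}
  S→S A B: FOLLOW(A) ⊇ FIRST(B) = {a}; new: +{a}
  S→S A B: FOLLOW(B) ⊇ FOLLOW(S) ⊇ {$,a}; new: +{$,a}
  S: {$,a}  A: {a,b}  B: {$,a}
pass 2:
  B→a b A: FOLLOW(A) ⊇ FOLLOW(B) ⊇ {$,a}; new: +{$}
  S: {$,a}  A: {$,a,b}  B: {$,a}
pass 3: (stable)
  S: {$,a}  A: {$,a,b}  B: {$,a}

FOLLOW(A) = ["$", "a", "b"]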